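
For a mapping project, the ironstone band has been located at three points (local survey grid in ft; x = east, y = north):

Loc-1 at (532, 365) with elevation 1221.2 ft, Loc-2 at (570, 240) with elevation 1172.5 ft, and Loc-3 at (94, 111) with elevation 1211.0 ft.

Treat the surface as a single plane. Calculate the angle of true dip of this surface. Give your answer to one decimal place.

Let the plane be z = a·x + b·y + c.
Loc-2−Loc-1: 38a − 125b = −48.7;  Loc-3−Loc-1: −438a − 254b = −10.2.
Solving gives a = −0.17227, b = 0.33723.
Gradient magnitude |∇z| = √(a² + b²) = √(0.02968 + 0.11372) = 0.37868.
True dip = arctan(0.37868) = 20.7°, dipping toward SSE (azimuth ≈ 153°).

20.7°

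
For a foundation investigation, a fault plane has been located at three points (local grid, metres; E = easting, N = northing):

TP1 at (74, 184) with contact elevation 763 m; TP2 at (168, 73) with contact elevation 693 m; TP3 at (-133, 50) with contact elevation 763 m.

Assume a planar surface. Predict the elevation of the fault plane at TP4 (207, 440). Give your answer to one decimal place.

Two edge vectors: TP1→TP2 = (94, -111, -70), TP1→TP3 = (-207, -134, 0).
Normal n = (TP1→TP2) × (TP1→TP3) = (-9380, 14490, -35573).
So ∂z/∂E = −n_x/n_z = −0.26368 and ∂z/∂N = −n_y/n_z = 0.40733.
Intercept c from TP1: 763 + 19.51 − 74.95 = 707.56.
At (207, 440): z = −54.6 + 179.2 + 707.56 = 832.2 m.

832.2 m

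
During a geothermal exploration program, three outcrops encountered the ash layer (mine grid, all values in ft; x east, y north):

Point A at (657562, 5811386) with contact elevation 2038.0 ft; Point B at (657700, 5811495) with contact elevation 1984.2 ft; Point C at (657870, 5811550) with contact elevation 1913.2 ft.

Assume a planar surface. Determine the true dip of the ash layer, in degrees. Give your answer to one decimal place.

Let the plane be z = a·x + b·y + c.
Point B−Point A: 138a + 109b = −53.8;  Point C−Point A: 308a + 164b = −124.8.
Solving gives a = −0.43693, b = 0.05960.
Gradient magnitude |∇z| = √(a² + b²) = √(0.19091 + 0.00355) = 0.44097.
True dip = arctan(0.44097) = 23.8°, dipping toward E (azimuth ≈ 098°).

23.8°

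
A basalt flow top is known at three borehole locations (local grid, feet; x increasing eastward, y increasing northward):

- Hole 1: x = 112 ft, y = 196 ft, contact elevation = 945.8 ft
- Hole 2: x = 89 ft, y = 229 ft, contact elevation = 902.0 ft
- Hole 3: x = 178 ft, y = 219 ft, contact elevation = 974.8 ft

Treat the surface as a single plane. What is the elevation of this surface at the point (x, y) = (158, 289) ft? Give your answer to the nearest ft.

Two edge vectors: Hole 1→Hole 2 = (-23, 33, -43.8), Hole 1→Hole 3 = (66, 23, 29).
Normal n = (Hole 1→Hole 2) × (Hole 1→Hole 3) = (1964.4, -2223.8, -2707).
So ∂z/∂x = −n_x/n_z = 0.72567 and ∂z/∂y = −n_y/n_z = −0.82150.
Intercept c from Hole 1: 945.8 − 81.28 + 161.01 = 1025.54.
At (158, 289): z = 114.7 − 237.4 + 1025.54 = 902.8 ft.

903 ft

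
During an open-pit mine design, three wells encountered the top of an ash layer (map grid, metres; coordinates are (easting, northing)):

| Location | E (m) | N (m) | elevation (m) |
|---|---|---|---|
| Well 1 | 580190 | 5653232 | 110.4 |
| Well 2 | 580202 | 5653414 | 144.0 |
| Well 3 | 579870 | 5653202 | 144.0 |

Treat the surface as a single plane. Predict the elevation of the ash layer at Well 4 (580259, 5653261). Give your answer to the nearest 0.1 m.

107.5 m

Let the plane be z = a·E + b·N + c.
Well 2−Well 1: 12a + 182b = 33.6;  Well 3−Well 1: −320a − 30b = 33.6.
Solving gives a = −0.123068417, b = 0.192729786.
Then c = 110.4 − a·580190 − b·5653232 = −1018032.73.
At (580259, 5653261): z = −71411.6 + 1089551.8 − 1018032.73 = 107.5 m.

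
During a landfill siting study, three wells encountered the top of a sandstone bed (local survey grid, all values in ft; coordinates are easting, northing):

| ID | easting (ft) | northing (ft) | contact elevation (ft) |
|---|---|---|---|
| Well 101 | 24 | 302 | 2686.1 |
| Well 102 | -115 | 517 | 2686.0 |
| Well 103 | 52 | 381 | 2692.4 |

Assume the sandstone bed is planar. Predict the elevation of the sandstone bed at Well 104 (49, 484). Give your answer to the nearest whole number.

2697 ft

Two edge vectors: Well 101→Well 102 = (-139, 215, -0.1), Well 101→Well 103 = (28, 79, 6.3).
Normal n = (Well 101→Well 102) × (Well 101→Well 103) = (1362.4, 872.9, -17001).
So ∂z/∂easting = −n_x/n_z = 0.08014 and ∂z/∂northing = −n_y/n_z = 0.05134.
Intercept c from Well 101: 2686.1 − 1.92 − 15.51 = 2668.67.
At (49, 484): z = 3.9 + 24.9 + 2668.67 = 2697.4 ft.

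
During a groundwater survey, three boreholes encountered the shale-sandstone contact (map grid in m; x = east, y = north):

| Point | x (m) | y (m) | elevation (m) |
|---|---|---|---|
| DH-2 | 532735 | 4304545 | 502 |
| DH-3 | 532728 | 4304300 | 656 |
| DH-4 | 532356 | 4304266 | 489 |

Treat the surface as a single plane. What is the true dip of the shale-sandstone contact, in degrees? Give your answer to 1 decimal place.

39.3°

Two edge vectors: DH-2→DH-3 = (-7, -245, 154), DH-2→DH-4 = (-379, -279, -13).
Normal n = (DH-2→DH-3) × (DH-2→DH-4) = (46151, -58457, -90902).
So ∂z/∂x = −n_x/n_z = 0.50770 and ∂z/∂y = −n_y/n_z = −0.64308.
Gradient magnitude |∇z| = √(a² + b²) = √(0.25776 + 0.41355) = 0.81933.
True dip = arctan(0.81933) = 39.3°, dipping toward NW (azimuth ≈ 322°).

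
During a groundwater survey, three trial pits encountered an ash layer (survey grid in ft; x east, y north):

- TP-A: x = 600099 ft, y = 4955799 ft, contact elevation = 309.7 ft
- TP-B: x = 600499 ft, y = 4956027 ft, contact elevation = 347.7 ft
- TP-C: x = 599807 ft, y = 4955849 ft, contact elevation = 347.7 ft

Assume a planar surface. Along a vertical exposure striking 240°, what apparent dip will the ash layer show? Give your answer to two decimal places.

4.81°

Two edge vectors: TP-A→TP-B = (400, 228, 38), TP-A→TP-C = (-292, 50, 38).
Normal n = (TP-A→TP-B) × (TP-A→TP-C) = (6764, -26296, 86576).
So ∂z/∂x = −n_x/n_z = −0.07813 and ∂z/∂y = −n_y/n_z = 0.30373.
Unit vector along 240° is (sin 240°, cos 240°) = (-0.8660, -0.5000).
Slope in that direction = a·(-0.8660) + b·(-0.5000) = −0.08421.
Apparent dip = arctan|0.08421| = 4.81° (true dip is 17.4°, so apparent ≤ true as expected).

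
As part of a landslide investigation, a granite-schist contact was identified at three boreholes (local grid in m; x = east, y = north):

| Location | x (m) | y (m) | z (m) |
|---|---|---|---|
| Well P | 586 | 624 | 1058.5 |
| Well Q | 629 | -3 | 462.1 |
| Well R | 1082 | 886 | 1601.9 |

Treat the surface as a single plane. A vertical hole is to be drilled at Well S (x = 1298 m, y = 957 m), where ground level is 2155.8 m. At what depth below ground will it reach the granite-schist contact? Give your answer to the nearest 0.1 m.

359.9 m

Let the plane be z = a·x + b·y + c.
Well Q−Well P: 43a − 627b = −596.4;  Well R−Well P: 496a + 262b = 543.4.
Solving gives a = 0.572383, b = 0.990451.
Then c = 1058.5 − a·586 − b·624 = 105.04.
At (1298, 957): z_contact = 742.95 + 947.86 + 105.04 = 1795.86 m.
Depth below ground = 2155.8 − 1795.86 = 359.9 m.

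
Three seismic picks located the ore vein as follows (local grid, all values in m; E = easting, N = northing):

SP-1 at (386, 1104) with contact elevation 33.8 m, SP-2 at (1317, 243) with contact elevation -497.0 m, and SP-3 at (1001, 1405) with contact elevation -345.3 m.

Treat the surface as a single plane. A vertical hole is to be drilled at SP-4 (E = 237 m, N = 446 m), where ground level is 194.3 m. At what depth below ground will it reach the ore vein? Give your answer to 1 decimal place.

49.5 m

Let the plane be z = a·E + b·N + c.
SP-2−SP-1: 931a − 861b = −530.8;  SP-3−SP-1: 615a + 301b = −379.1.
Solving gives a = −0.600405, b = −0.032726.
Then c = 33.8 − a·386 − b·1104 = 301.69.
At (237, 446): z_contact = −142.30 − 14.60 + 301.69 = 144.79 m.
Depth below ground = 194.3 − 144.79 = 49.5 m.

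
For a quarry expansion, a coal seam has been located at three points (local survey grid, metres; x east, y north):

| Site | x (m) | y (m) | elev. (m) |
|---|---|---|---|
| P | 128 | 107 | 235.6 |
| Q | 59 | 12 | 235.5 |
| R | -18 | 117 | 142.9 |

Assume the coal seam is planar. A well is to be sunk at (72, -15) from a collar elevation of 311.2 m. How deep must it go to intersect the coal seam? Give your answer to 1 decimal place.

56.0 m

Let the plane be z = a·x + b·y + c.
Q−P: −69a − 95b = −0.1;  R−P: −146a + 10b = −92.7.
Solving gives a = 0.60491, b = −0.43830.
Then c = 235.6 − a·128 − b·107 = 205.07.
At (72, -15): z_contact = 43.55 + 6.57 + 205.07 = 255.20 m.
Depth below ground = 311.2 − 255.20 = 56.0 m.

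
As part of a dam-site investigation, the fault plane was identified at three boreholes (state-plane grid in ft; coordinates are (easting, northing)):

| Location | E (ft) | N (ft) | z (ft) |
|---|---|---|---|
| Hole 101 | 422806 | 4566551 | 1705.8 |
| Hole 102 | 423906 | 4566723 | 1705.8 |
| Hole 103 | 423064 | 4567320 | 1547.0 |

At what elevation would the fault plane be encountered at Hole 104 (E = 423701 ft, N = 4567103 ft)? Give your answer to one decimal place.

1616.0 ft

Let the plane be z = a·E + b·N + c.
Hole 102−Hole 101: 1100a + 172b = 0;  Hole 103−Hole 101: 258a + 769b = −158.8.
Solving gives a = 0.034077083, b = −0.217934834.
Then c = 1705.8 − a·422806 − b·4566551 = 982508.34.
At (423701, 4567103): z = 14438.5 − 995330.8 + 982508.34 = 1616.0 ft.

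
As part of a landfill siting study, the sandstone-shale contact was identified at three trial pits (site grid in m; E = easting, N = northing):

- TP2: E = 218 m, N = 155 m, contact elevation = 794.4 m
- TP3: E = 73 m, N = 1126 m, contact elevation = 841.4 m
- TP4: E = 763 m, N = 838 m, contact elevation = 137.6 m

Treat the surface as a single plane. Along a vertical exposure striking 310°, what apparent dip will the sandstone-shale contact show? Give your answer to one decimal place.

36.7°

Let the plane be z = a·E + b·N + c.
TP3−TP2: −145a + 971b = 47;  TP4−TP2: 545a + 683b = −656.8.
Solving gives a = −1.06626, b = −0.11082.
Unit vector along 310° is (sin 310°, cos 310°) = (-0.7660, 0.6428).
Slope in that direction = a·(-0.7660) + b·(0.6428) = 0.74556.
Apparent dip = arctan|0.74556| = 36.7° (true dip is 47.0°, so apparent ≤ true as expected).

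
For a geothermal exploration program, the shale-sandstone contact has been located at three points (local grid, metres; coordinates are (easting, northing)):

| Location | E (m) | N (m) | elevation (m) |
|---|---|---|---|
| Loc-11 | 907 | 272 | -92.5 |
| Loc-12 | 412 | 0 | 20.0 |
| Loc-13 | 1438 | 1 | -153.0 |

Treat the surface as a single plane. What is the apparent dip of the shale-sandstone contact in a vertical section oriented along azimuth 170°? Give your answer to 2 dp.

Two edge vectors: Loc-11→Loc-12 = (-495, -272, 112.5), Loc-11→Loc-13 = (531, -271, -60.5).
Normal n = (Loc-11→Loc-12) × (Loc-11→Loc-13) = (46943.5, 29790, 278577).
So ∂z/∂E = −n_x/n_z = −0.16851 and ∂z/∂N = −n_y/n_z = −0.10694.
Unit vector along 170° is (sin 170°, cos 170°) = (0.1736, -0.9848).
Slope in that direction = a·(0.1736) + b·(-0.9848) = 0.07605.
Apparent dip = arctan|0.07605| = 4.35° (true dip is 11.3°, so apparent ≤ true as expected).

4.35°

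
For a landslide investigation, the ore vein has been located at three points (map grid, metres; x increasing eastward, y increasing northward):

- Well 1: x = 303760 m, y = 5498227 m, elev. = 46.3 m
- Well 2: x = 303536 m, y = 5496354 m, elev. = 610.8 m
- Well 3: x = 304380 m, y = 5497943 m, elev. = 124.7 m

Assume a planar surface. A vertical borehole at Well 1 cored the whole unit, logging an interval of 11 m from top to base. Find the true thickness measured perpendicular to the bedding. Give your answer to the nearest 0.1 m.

Let the plane be z = a·x + b·y + c.
Well 2−Well 1: −224a − 1873b = 564.5;  Well 3−Well 1: 620a − 284b = 78.4.
Solving gives a = −0.01100, b = −0.30007.
|∇z| = √(a²+b²) = 0.30027, so dip δ = arctan(0.30027) = 16.71°.
True thickness = vertical thickness × cos δ = 11 × cos 16.71° = 10.5 m.

10.5 m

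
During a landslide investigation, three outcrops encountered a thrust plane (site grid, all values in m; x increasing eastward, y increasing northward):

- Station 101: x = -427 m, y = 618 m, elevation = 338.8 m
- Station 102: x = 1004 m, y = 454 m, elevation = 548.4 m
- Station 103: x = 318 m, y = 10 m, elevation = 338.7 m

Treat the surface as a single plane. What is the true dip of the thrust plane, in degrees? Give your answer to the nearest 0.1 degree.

Let the plane be z = a·x + b·y + c.
Station 102−Station 101: 1431a − 164b = 209.6;  Station 103−Station 101: 745a − 608b = −0.1.
Solving gives a = 0.17042, b = 0.20899.
Gradient magnitude |∇z| = √(a² + b²) = √(0.02904 + 0.04368) = 0.26967.
True dip = arctan(0.26967) = 15.1°, dipping toward SW (azimuth ≈ 219°).

15.1°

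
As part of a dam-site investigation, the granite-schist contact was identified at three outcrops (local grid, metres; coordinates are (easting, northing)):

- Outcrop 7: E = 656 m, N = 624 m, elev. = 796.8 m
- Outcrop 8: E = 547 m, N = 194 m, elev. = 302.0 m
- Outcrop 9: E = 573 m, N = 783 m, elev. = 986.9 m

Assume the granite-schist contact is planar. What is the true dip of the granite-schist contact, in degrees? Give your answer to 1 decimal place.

Two edge vectors: Outcrop 7→Outcrop 8 = (-109, -430, -494.8), Outcrop 7→Outcrop 9 = (-83, 159, 190.1).
Normal n = (Outcrop 7→Outcrop 8) × (Outcrop 7→Outcrop 9) = (-3069.8, 61789.3, -53021).
So ∂z/∂E = −n_x/n_z = −0.05790 and ∂z/∂N = −n_y/n_z = 1.16537.
Gradient magnitude |∇z| = √(a² + b²) = √(0.00335 + 1.35810) = 1.16681.
True dip = arctan(1.16681) = 49.4°, dipping toward S (azimuth ≈ 177°).

49.4°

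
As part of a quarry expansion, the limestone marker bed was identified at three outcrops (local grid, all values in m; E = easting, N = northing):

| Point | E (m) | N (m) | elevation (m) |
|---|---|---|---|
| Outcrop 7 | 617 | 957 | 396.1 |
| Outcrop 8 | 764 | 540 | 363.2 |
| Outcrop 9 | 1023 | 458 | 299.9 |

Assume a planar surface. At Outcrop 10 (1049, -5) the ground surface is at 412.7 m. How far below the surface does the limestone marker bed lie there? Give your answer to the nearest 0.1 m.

Let the plane be z = a·E + b·N + c.
Outcrop 8−Outcrop 7: 147a − 417b = −32.9;  Outcrop 9−Outcrop 7: 406a − 499b = −96.2.
Solving gives a = −0.246989, b = −0.008171.
Then c = 396.1 − a·617 − b·957 = 556.31.
At (1049, -5): z_contact = −259.09 + 0.04 + 556.31 = 297.26 m.
Depth below ground = 412.7 − 297.26 = 115.4 m.

115.4 m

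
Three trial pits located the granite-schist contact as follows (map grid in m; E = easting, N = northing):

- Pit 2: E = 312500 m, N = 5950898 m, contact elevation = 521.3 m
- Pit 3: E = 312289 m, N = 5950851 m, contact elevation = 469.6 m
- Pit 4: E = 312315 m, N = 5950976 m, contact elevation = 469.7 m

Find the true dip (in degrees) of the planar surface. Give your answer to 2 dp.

14.69°

Two edge vectors: Pit 2→Pit 3 = (-211, -47, -51.7), Pit 2→Pit 4 = (-185, 78, -51.6).
Normal n = (Pit 2→Pit 3) × (Pit 2→Pit 4) = (6457.8, -1323.1, -25153).
So ∂z/∂E = −n_x/n_z = 0.25674 and ∂z/∂N = −n_y/n_z = −0.05260.
Gradient magnitude |∇z| = √(a² + b²) = √(0.06592 + 0.00277) = 0.26207.
True dip = arctan(0.26207) = 14.69°, dipping toward WNW (azimuth ≈ 282°).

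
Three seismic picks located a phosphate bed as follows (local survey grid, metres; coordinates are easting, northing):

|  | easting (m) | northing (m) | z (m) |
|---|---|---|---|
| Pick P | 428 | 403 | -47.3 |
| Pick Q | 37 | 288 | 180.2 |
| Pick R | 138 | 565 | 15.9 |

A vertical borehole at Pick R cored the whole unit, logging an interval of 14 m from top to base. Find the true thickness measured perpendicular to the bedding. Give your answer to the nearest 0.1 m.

11.9 m

Two edge vectors: Pick P→Pick Q = (-391, -115, 227.5), Pick P→Pick R = (-290, 162, 63.2).
Normal n = (Pick P→Pick Q) × (Pick P→Pick R) = (-44123, -41263.8, -96692).
So ∂z/∂easting = −n_x/n_z = −0.45633 and ∂z/∂northing = −n_y/n_z = −0.42676.
|∇z| = √(a²+b²) = 0.62478, so dip δ = arctan(0.62478) = 32.00°.
True thickness = vertical thickness × cos δ = 14 × cos 32.00° = 11.9 m.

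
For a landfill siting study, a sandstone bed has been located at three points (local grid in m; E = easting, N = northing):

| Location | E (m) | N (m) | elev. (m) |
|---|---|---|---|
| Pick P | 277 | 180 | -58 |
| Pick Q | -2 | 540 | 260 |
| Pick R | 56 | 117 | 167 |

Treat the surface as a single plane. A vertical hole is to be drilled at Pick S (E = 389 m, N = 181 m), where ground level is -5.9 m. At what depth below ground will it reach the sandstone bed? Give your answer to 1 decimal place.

168.5 m

Two edge vectors: Pick P→Pick Q = (-279, 360, 318), Pick P→Pick R = (-221, -63, 225).
Normal n = (Pick P→Pick Q) × (Pick P→Pick R) = (101034, -7503, 97137).
So ∂z/∂E = −n_x/n_z = −1.04012 and ∂z/∂N = −n_y/n_z = 0.07724.
Intercept c from Pick P: -58 + 288.11 − 13.90 = 216.21.
At (389, 181): z_contact = −404.61 + 13.98 + 216.21 = -174.42 m.
Depth below ground = -5.9 − (-174.42) = 168.5 m.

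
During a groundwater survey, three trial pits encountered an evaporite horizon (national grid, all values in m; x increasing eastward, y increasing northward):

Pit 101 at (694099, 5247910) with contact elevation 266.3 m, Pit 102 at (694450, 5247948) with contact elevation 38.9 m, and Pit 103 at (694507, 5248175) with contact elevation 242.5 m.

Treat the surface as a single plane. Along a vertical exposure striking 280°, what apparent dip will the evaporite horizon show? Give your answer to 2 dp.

43.33°

Let the plane be z = a·x + b·y + c.
Pit 102−Pit 101: 351a + 38b = −227.4;  Pit 103−Pit 101: 408a + 265b = −23.8.
Solving gives a = −0.76578, b = 1.08921.
Unit vector along 280° is (sin 280°, cos 280°) = (-0.9848, 0.1736).
Slope in that direction = a·(-0.9848) + b·(0.1736) = 0.94329.
Apparent dip = arctan|0.94329| = 43.33° (true dip is 53.1°, so apparent ≤ true as expected).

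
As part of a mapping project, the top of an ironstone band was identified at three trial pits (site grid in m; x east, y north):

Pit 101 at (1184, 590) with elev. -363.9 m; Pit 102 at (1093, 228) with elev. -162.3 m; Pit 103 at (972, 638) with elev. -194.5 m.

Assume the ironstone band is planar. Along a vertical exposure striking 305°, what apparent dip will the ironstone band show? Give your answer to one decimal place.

Two edge vectors: Pit 101→Pit 102 = (-91, -362, 201.6), Pit 101→Pit 103 = (-212, 48, 169.4).
Normal n = (Pit 101→Pit 102) × (Pit 101→Pit 103) = (-70999.6, -27323.8, -81112).
So ∂z/∂x = −n_x/n_z = −0.87533 and ∂z/∂y = −n_y/n_z = −0.33687.
Unit vector along 305° is (sin 305°, cos 305°) = (-0.8192, 0.5736).
Slope in that direction = a·(-0.8192) + b·(0.5736) = 0.52381.
Apparent dip = arctan|0.52381| = 27.6° (true dip is 43.2°, so apparent ≤ true as expected).

27.6°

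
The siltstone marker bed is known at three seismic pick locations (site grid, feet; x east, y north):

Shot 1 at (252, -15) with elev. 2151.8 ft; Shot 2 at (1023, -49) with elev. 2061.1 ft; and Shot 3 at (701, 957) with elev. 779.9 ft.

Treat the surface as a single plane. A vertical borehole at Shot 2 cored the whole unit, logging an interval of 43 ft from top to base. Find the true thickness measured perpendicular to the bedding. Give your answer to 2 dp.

25.70 ft

Two edge vectors: Shot 1→Shot 2 = (771, -34, -90.7), Shot 1→Shot 3 = (449, 972, -1371.9).
Normal n = (Shot 1→Shot 2) × (Shot 1→Shot 3) = (134805, 1017010.6, 764678).
So ∂z/∂x = −n_x/n_z = −0.17629 and ∂z/∂y = −n_y/n_z = −1.32999.
|∇z| = √(a²+b²) = 1.34162, so dip δ = arctan(1.34162) = 53.30°.
True thickness = vertical thickness × cos δ = 43 × cos 53.30° = 25.70 ft.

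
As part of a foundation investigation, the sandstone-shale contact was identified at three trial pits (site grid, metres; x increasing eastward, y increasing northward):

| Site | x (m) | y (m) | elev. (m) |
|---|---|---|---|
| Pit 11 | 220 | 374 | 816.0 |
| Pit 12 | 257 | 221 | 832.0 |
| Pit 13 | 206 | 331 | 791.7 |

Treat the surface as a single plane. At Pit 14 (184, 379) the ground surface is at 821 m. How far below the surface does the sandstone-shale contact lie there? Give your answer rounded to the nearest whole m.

Let the plane be z = a·x + b·y + c.
Pit 12−Pit 11: 37a − 153b = 16;  Pit 13−Pit 11: −14a − 43b = −24.3.
Solving gives a = 1.18026, b = 0.18085.
Then c = 816 − a·220 − b·374 = 488.71.
At (184, 379): z_contact = 217.2 + 68.5 + 488.71 = 774.4 m.
Depth below ground = 821 − 774.4 = 47 m.

47 m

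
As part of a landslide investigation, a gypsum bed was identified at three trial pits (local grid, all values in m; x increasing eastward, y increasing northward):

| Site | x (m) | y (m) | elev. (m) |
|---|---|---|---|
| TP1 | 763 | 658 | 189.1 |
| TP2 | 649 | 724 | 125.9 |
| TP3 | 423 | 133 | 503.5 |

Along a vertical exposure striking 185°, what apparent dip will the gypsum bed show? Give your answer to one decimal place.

34.2°

Two edge vectors: TP1→TP2 = (-114, 66, -63.2), TP1→TP3 = (-340, -525, 314.4).
Normal n = (TP1→TP2) × (TP1→TP3) = (-12429.6, 57329.6, 82290).
So ∂z/∂x = −n_x/n_z = 0.15105 and ∂z/∂y = −n_y/n_z = −0.69668.
Unit vector along 185° is (sin 185°, cos 185°) = (-0.0872, -0.9962).
Slope in that direction = a·(-0.0872) + b·(-0.9962) = 0.68086.
Apparent dip = arctan|0.68086| = 34.2° (true dip is 35.5°, so apparent ≤ true as expected).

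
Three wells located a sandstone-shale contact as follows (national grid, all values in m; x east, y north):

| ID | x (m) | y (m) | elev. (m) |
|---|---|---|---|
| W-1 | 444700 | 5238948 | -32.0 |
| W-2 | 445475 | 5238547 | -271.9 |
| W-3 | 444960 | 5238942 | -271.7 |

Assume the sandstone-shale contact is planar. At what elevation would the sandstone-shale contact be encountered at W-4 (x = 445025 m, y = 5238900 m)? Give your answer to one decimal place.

-281.5 m

Let the plane be z = a·x + b·y + c.
W-2−W-1: 775a − 401b = −239.9;  W-3−W-1: 260a − 6b = −239.7.
Solving gives a = −0.950509989, b = −1.238766188.
Then c = -32 − a·444700 − b·5238948 = 6912491.44.
At (445025, 5238900): z = −423000.7 − 6489772.2 + 6912491.44 = -281.5 m.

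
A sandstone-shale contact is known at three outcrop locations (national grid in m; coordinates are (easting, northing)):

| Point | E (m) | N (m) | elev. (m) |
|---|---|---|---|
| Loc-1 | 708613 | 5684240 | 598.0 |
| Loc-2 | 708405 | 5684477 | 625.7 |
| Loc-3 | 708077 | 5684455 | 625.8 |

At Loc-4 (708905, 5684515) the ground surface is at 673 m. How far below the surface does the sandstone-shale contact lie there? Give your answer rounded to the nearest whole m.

47 m

Two edge vectors: Loc-1→Loc-2 = (-208, 237, 27.7), Loc-1→Loc-3 = (-536, 215, 27.8).
Normal n = (Loc-1→Loc-2) × (Loc-1→Loc-3) = (633.1, -9064.8, 82312).
So ∂z/∂E = −n_x/n_z = −0.00769147 and ∂z/∂N = −n_y/n_z = 0.11012732.
Intercept c from Loc-1: 598 + 5450.27 − 625990.12 = −619941.85.
At (708905, 5684515): z_contact = −5452.5 + 626020.4 − 619941.85 = 626.0 m.
Depth below ground = 673 − 626.0 = 47 m.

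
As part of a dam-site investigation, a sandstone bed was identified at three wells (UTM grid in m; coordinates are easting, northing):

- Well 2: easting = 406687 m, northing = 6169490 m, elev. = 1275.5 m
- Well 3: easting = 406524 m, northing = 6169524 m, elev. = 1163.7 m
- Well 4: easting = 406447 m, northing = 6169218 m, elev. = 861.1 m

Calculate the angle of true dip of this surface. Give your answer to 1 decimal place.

Two edge vectors: Well 2→Well 3 = (-163, 34, -111.8), Well 2→Well 4 = (-240, -272, -414.4).
Normal n = (Well 2→Well 3) × (Well 2→Well 4) = (-44499.2, -40715.2, 52496).
So ∂z/∂easting = −n_x/n_z = 0.84767 and ∂z/∂northing = −n_y/n_z = 0.77559.
Gradient magnitude |∇z| = √(a² + b²) = √(0.71854 + 0.60153) = 1.14895.
True dip = arctan(1.14895) = 49.0°, dipping toward SW (azimuth ≈ 228°).

49.0°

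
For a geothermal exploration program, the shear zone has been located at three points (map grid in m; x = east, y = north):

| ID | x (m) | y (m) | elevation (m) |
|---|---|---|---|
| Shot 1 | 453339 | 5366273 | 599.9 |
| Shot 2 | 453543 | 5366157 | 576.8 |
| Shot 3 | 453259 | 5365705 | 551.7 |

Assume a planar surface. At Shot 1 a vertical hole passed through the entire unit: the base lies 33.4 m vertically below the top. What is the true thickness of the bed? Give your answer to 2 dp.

Let the plane be z = a·x + b·y + c.
Shot 2−Shot 1: 204a − 116b = −23.1;  Shot 3−Shot 1: −80a − 568b = −48.2.
Solving gives a = −0.06016, b = 0.09333.
|∇z| = √(a²+b²) = 0.11104, so dip δ = arctan(0.11104) = 6.34°.
True thickness = vertical thickness × cos δ = 33.4 × cos 6.34° = 33.20 m.

33.20 m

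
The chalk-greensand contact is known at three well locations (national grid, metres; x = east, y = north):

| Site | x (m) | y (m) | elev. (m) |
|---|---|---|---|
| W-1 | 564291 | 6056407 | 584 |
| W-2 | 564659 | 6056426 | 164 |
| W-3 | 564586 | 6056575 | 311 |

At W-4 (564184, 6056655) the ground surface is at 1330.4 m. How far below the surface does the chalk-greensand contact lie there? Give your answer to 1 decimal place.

518.6 m

Two edge vectors: W-1→W-2 = (368, 19, -420), W-1→W-3 = (295, 168, -273).
Normal n = (W-1→W-2) × (W-1→W-3) = (65373, -23436, 56219).
So ∂z/∂x = −n_x/n_z = −1.162827514 and ∂z/∂y = −n_y/n_z = 0.416869742.
Intercept c from W-1: 584 + 656173.10 − 2524732.82 = −1867975.72.
At (564184, 6056655): z_contact = −656048.68 + 2524836.20 − 1867975.72 = 811.81 m.
Depth below ground = 1330.4 − 811.81 = 518.6 m.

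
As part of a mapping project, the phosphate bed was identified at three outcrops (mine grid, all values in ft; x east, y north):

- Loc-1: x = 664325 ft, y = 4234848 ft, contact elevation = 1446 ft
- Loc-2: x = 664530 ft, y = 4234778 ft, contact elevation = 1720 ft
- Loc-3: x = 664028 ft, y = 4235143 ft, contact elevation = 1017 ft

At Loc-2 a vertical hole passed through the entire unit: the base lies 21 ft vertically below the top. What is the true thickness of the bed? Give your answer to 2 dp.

12.86 ft

Let the plane be z = a·x + b·y + c.
Loc-2−Loc-1: 205a − 70b = 274;  Loc-3−Loc-1: −297a + 295b = −429.
Solving gives a = 1.28008, b = −0.16548.
|∇z| = √(a²+b²) = 1.29073, so dip δ = arctan(1.29073) = 52.23°.
True thickness = vertical thickness × cos δ = 21 × cos 52.23° = 12.86 ft.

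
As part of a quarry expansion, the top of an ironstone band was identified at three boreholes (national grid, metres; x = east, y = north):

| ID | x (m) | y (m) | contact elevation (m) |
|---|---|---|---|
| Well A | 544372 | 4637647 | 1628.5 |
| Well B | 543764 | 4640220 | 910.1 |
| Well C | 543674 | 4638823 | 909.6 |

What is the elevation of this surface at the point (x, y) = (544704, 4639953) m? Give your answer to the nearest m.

Let the plane be z = a·x + b·y + c.
Well B−Well A: −608a + 2573b = −718.4;  Well C−Well A: −698a + 1176b = −718.9.
Solving gives a = 0.92964061, b = −0.05953304.
Then c = 1628.5 − a·544372 − b·4637647 = −228348.60.
At (544704, 4639953): z = 506379.0 − 276230.5 − 228348.60 = 1799.9 m.

1800 m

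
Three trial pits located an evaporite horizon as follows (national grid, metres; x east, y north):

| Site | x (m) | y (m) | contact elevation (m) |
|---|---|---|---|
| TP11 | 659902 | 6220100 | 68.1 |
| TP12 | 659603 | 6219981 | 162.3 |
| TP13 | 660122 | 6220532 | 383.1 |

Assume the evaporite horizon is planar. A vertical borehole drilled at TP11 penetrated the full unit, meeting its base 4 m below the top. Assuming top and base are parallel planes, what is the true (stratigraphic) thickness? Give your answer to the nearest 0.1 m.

Two edge vectors: TP11→TP12 = (-299, -119, 94.2), TP11→TP13 = (220, 432, 315).
Normal n = (TP11→TP12) × (TP11→TP13) = (-78179.4, 114909, -102988).
So ∂z/∂x = −n_x/n_z = −0.75911 and ∂z/∂y = −n_y/n_z = 1.11575.
|∇z| = √(a²+b²) = 1.34950, so dip δ = arctan(1.34950) = 53.46°.
True thickness = vertical thickness × cos δ = 4 × cos 53.46° = 2.4 m.

2.4 m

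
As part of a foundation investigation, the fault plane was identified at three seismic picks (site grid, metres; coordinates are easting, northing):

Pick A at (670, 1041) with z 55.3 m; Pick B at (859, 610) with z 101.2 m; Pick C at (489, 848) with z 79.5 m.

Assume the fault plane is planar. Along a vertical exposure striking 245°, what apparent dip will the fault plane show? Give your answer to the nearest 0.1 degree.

3.4°

Two edge vectors: Pick A→Pick B = (189, -431, 45.9), Pick A→Pick C = (-181, -193, 24.2).
Normal n = (Pick A→Pick B) × (Pick A→Pick C) = (-1571.5, -12881.7, -114488).
So ∂z/∂easting = −n_x/n_z = −0.01373 and ∂z/∂northing = −n_y/n_z = −0.11252.
Unit vector along 245° is (sin 245°, cos 245°) = (-0.9063, -0.4226).
Slope in that direction = a·(-0.9063) + b·(-0.4226) = 0.05999.
Apparent dip = arctan|0.05999| = 3.4° (true dip is 6.5°, so apparent ≤ true as expected).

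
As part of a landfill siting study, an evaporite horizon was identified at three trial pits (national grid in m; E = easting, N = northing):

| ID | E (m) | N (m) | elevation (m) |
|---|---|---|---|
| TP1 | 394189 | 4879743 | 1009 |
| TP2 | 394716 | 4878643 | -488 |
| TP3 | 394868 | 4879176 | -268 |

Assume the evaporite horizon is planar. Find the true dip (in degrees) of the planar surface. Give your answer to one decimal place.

Two edge vectors: TP1→TP2 = (527, -1100, -1497), TP1→TP3 = (679, -567, -1277).
Normal n = (TP1→TP2) × (TP1→TP3) = (555901, -343484, 448091).
So ∂z/∂E = −n_x/n_z = −1.24060 and ∂z/∂N = −n_y/n_z = 0.76655.
Gradient magnitude |∇z| = √(a² + b²) = √(1.53908 + 0.58760) = 1.45832.
True dip = arctan(1.45832) = 55.6°, dipping toward ESE (azimuth ≈ 122°).

55.6°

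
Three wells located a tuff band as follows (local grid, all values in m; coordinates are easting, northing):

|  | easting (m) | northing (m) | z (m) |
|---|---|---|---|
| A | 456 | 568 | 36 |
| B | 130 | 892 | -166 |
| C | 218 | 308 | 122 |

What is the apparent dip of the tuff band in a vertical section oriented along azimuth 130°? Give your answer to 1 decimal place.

Two edge vectors: A→B = (-326, 324, -202), A→C = (-238, -260, 86).
Normal n = (A→B) × (A→C) = (-24656, 76112, 161872).
So ∂z/∂easting = −n_x/n_z = 0.15232 and ∂z/∂northing = −n_y/n_z = −0.47020.
Unit vector along 130° is (sin 130°, cos 130°) = (0.7660, -0.6428).
Slope in that direction = a·(0.7660) + b·(-0.6428) = 0.41892.
Apparent dip = arctan|0.41892| = 22.7° (true dip is 26.3°, so apparent ≤ true as expected).

22.7°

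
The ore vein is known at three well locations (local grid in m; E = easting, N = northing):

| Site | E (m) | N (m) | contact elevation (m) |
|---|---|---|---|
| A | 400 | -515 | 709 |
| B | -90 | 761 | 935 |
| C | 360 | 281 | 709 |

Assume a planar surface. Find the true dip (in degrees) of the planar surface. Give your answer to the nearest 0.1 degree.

Let the plane be z = a·E + b·N + c.
B−A: −490a + 1276b = 226;  C−A: −40a + 796b = 0.
Solving gives a = −0.53067, b = −0.02667.
Gradient magnitude |∇z| = √(a² + b²) = √(0.28161 + 0.00071) = 0.53134.
True dip = arctan(0.53134) = 28.0°, dipping toward E (azimuth ≈ 087°).

28.0°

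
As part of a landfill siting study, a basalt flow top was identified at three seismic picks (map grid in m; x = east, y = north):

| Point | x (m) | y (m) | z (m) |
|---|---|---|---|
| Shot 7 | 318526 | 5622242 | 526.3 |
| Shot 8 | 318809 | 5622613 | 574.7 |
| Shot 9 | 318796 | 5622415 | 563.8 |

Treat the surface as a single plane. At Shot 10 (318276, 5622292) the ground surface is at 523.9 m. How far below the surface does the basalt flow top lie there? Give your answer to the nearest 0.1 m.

Let the plane be z = a·x + b·y + c.
Shot 8−Shot 7: 283a + 371b = 48.4;  Shot 9−Shot 7: 270a + 173b = 37.5.
Solving gives a = 0.108166214, b = 0.047948683.
Then c = 526.3 − a·318526 − b·5622242 = −303506.55.
At (318276, 5622292): z_contact = 34426.71 + 269581.50 − 303506.55 = 501.66 m.
Depth below ground = 523.9 − 501.66 = 22.2 m.

22.2 m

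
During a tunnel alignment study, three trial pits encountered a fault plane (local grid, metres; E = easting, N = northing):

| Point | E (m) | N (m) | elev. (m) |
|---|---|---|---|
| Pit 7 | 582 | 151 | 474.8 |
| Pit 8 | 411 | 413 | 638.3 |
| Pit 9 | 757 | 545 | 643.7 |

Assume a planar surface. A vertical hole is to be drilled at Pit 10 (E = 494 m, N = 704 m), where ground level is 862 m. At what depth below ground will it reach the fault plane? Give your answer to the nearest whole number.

91 m

Let the plane be z = a·E + b·N + c.
Pit 8−Pit 7: −171a + 262b = 163.5;  Pit 9−Pit 7: 175a + 394b = 168.9.
Solving gives a = −0.17812, b = 0.50779.
Then c = 474.8 − a·582 − b·151 = 501.79.
At (494, 704): z_contact = −88.0 + 357.5 + 501.79 = 771.3 m.
Depth below ground = 862 − 771.3 = 91 m.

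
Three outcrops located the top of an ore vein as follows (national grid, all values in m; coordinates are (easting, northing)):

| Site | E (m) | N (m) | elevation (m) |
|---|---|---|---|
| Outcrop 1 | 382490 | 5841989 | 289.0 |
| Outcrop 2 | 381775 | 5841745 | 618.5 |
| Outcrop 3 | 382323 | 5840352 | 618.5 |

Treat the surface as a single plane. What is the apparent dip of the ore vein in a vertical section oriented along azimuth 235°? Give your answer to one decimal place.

23.0°

Let the plane be z = a·E + b·N + c.
Outcrop 2−Outcrop 1: −715a − 244b = 329.5;  Outcrop 3−Outcrop 1: −167a − 1637b = 329.5.
Solving gives a = −0.40629, b = −0.15983.
Unit vector along 235° is (sin 235°, cos 235°) = (-0.8192, -0.5736).
Slope in that direction = a·(-0.8192) + b·(-0.5736) = 0.42449.
Apparent dip = arctan|0.42449| = 23.0° (true dip is 23.6°, so apparent ≤ true as expected).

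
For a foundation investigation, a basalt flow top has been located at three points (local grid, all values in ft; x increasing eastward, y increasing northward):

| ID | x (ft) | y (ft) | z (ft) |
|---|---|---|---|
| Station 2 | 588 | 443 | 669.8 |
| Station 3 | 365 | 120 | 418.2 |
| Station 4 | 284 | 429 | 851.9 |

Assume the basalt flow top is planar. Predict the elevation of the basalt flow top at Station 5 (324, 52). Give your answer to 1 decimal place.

Let the plane be z = a·x + b·y + c.
Station 3−Station 2: −223a − 323b = −251.6;  Station 4−Station 2: −304a − 14b = 182.1.
Solving gives a = −0.65573, b = 1.23167.
Then c = 669.8 − a·588 − b·443 = 509.74.
At (324, 52): z = −212.5 + 64.0 + 509.74 = 361.3 ft.

361.3 ft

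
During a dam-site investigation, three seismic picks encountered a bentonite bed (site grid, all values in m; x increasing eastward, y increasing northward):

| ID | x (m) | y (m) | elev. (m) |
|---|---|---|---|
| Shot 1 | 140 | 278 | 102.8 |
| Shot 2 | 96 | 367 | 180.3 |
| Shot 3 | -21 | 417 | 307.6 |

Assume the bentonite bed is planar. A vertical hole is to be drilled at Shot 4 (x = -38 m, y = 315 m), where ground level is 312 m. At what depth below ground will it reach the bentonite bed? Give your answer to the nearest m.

32 m

Let the plane be z = a·x + b·y + c.
Shot 2−Shot 1: −44a + 89b = 77.5;  Shot 3−Shot 1: −161a + 139b = 204.8.
Solving gives a = −0.90767, b = 0.42205.
Then c = 102.8 − a·140 − b·278 = 112.54.
At (-38, 315): z_contact = 34.5 + 132.9 + 112.54 = 280.0 m.
Depth below ground = 312 − 280.0 = 32 m.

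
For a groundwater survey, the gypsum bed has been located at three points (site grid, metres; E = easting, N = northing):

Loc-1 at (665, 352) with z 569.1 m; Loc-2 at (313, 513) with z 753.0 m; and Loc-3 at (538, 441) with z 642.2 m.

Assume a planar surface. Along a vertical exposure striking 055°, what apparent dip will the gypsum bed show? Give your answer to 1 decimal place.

12.5°

Two edge vectors: Loc-1→Loc-2 = (-352, 161, 183.9), Loc-1→Loc-3 = (-127, 89, 73.1).
Normal n = (Loc-1→Loc-2) × (Loc-1→Loc-3) = (-4598, 2375.9, -10881).
So ∂z/∂E = −n_x/n_z = −0.42257 and ∂z/∂N = −n_y/n_z = 0.21835.
Unit vector along 055° is (sin 55°, cos 55°) = (0.8192, 0.5736).
Slope in that direction = a·(0.8192) + b·(0.5736) = −0.22091.
Apparent dip = arctan|0.22091| = 12.5° (true dip is 25.4°, so apparent ≤ true as expected).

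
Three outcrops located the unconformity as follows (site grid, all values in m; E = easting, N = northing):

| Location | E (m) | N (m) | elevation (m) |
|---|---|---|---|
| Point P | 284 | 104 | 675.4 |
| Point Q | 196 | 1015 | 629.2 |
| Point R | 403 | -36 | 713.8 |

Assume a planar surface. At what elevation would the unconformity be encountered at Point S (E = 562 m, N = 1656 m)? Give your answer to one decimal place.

Two edge vectors: Point P→Point Q = (-88, 911, -46.2), Point P→Point R = (119, -140, 38.4).
Normal n = (Point P→Point Q) × (Point P→Point R) = (28514.4, -2118.6, -96089).
So ∂z/∂E = −n_x/n_z = 0.296750 and ∂z/∂N = −n_y/n_z = −0.022048.
Intercept c from Point P: 675.4 − 84.28 + 2.29 = 593.42.
At (562, 1656): z = 166.8 − 36.5 + 593.42 = 723.7 m.

723.7 m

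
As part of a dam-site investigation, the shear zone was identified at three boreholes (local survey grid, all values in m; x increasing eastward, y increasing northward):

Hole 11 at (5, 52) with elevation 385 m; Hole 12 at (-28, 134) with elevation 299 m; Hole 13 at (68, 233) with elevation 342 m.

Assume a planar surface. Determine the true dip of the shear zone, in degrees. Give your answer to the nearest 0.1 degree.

51.2°

Let the plane be z = a·x + b·y + c.
Hole 12−Hole 11: −33a + 82b = −86;  Hole 13−Hole 11: 63a + 181b = −43.
Solving gives a = 1.08089, b = −0.61379.
Gradient magnitude |∇z| = √(a² + b²) = √(1.16832 + 0.37674) = 1.24300.
True dip = arctan(1.24300) = 51.2°, dipping toward WNW (azimuth ≈ 300°).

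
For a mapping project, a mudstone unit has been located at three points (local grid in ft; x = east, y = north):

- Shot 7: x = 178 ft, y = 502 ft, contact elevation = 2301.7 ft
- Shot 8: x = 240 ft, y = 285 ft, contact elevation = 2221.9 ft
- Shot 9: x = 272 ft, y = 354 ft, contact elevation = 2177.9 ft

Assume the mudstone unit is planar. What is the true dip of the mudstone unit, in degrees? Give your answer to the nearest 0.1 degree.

53.3°

Let the plane be z = a·x + b·y + c.
Shot 8−Shot 7: 62a − 217b = −79.8;  Shot 9−Shot 7: 94a − 148b = −123.8.
Solving gives a = −1.34149, b = −0.01554.
Gradient magnitude |∇z| = √(a² + b²) = √(1.79960 + 0.00024) = 1.34158.
True dip = arctan(1.34158) = 53.3°, dipping toward E (azimuth ≈ 089°).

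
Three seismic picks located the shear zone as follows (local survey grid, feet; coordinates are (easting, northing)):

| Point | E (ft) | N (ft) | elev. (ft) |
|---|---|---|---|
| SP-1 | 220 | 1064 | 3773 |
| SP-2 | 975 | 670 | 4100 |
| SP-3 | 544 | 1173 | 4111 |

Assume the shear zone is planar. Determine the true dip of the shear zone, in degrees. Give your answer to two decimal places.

Let the plane be z = a·E + b·N + c.
SP-2−SP-1: 755a − 394b = 327;  SP-3−SP-1: 324a + 109b = 338.
Solving gives a = 0.80407, b = 0.71084.
Gradient magnitude |∇z| = √(a² + b²) = √(0.64653 + 0.50530) = 1.07323.
True dip = arctan(1.07323) = 47.02°, dipping toward SW (azimuth ≈ 229°).

47.02°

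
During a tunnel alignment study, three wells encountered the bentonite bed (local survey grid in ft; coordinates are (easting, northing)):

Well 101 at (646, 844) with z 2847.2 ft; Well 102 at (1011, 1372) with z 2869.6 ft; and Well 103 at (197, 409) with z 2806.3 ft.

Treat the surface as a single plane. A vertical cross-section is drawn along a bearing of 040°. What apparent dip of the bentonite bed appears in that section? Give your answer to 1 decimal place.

Two edge vectors: Well 101→Well 102 = (365, 528, 22.4), Well 101→Well 103 = (-449, -435, -40.9).
Normal n = (Well 101→Well 102) × (Well 101→Well 103) = (-11851.2, 4870.9, 78297).
So ∂z/∂E = −n_x/n_z = 0.15136 and ∂z/∂N = −n_y/n_z = −0.06221.
Unit vector along 040° is (sin 40°, cos 40°) = (0.6428, 0.7660).
Slope in that direction = a·(0.6428) + b·(0.7660) = 0.04964.
Apparent dip = arctan|0.04964| = 2.8° (true dip is 9.3°, so apparent ≤ true as expected).

2.8°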